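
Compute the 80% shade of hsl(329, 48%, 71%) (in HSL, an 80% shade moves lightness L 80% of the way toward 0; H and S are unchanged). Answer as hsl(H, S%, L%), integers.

hsl(329, 48%, 14%)

L moves 80% from 71 toward 0: 71 − 56.8 = 14.2 → 14.
H and S are unchanged.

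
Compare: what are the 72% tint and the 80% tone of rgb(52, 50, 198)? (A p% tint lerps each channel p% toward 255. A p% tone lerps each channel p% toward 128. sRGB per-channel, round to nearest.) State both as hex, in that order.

#C6C6EF, #71708E

72% tint:
  R: 52 + 146.16 = 198.16 → 198
  G: 50 + 147.6 = 197.6 → 198
  B: 198 + 0.72×(255−198) = 198 + 41.04 = 239.04 → 239
  → #C6C6EF
80% tone:
  R: 52 + 60.8 = 112.8 → 113
  G: 50 + 62.4 = 112.4 → 112
  B: 198 + 0.8×(128−198) = 198 − 56 = 142 → 142
  → #71708E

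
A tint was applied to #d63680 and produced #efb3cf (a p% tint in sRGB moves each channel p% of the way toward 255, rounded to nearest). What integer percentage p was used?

62%

#d63680 is rgb(214, 54, 128); #efb3cf is rgb(239, 179, 207).
On the G channel (widest range): 179 ≈ 54 + (p/100)(255 − 54), so p ≈ 100×(179 − 54)/(255 − 54) = 12500/201 = 62.19.
p = 62 reproduces all three channels after rounding.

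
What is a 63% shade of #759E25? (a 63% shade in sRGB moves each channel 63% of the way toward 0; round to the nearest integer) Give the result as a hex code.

#2B3A0E

#759E25 is rgb(117, 158, 37).
Per channel, c → c + 0.63(0 − c):
  R: 117 + 0.63×(0−117) = 117 − 73.71 = 43.29 → 43
  G: 158 − 99.54 = 58.46 → 58
  B: 37 + 0.63×(0−37) = 37 − 23.31 = 13.69 → 14
rgb(43, 58, 14) = #2B3A0E.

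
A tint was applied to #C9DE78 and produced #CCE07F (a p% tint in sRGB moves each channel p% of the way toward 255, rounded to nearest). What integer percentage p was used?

#C9DE78 is rgb(201, 222, 120); #CCE07F is rgb(204, 224, 127).
On the B channel (widest range): 127 ≈ 120 + (p/100)(255 − 120), so p ≈ 100×(127 − 120)/(255 − 120) = 700/135 = 5.19.
p = 5 reproduces all three channels after rounding.

5%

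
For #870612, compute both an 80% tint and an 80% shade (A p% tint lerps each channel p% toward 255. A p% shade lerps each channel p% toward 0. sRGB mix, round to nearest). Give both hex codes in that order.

#870612 is rgb(135, 6, 18).
80% tint:
  R: 135 + 96 = 231 → 231
  G: 6 + 199.2 = 205.2 → 205
  B: 18 + 189.6 = 207.6 → 208
  → #E7CDD0
80% shade:
  R: 135 − 108 = 27 → 27
  G: 6 + 0.8×(0−6) = 6 − 4.8 = 1.2 → 1
  B: 18 + 0.8×(0−18) = 18 − 14.4 = 3.6 → 4
  → #1B0104

#E7CDD0, #1B0104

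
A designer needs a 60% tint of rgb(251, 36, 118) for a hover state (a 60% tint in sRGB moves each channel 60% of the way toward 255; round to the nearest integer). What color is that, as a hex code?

#FDA7C8

Lerp each channel 60% toward 255:
  R: 251 + 2.4 = 253.4 → 253
  G: 36 + 0.6×(255−36) = 36 + 131.4 = 167.4 → 167
  B: 118 + 0.6×(255−118) = 118 + 82.2 = 200.2 → 200
rgb(253, 167, 200) = #FDA7C8.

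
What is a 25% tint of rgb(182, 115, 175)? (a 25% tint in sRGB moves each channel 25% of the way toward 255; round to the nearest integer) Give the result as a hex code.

#C896C3

Per channel, c → c + 0.25(255 − c):
  R: 182 + 0.25×(255−182) = 182 + 18.25 = 200.25 → 200
  G: 115 + 35 = 150 → 150
  B: 175 + 0.25×(255−175) = 175 + 20 = 195 → 195
rgb(200, 150, 195) = #C896C3.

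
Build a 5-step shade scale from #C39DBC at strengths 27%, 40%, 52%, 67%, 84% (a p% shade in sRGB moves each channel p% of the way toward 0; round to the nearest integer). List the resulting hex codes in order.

#C39DBC is rgb(195, 157, 188).
27%: (195 − 52.65 = 142.35→142, 157 − 42.39 = 114.61→115, 188 − 50.76 = 137.24→137) → #8E7389
40%: (195 − 78 = 117→117, 157 − 62.8 = 94.2→94, 188 − 75.2 = 112.8→113) → #755E71
52%: (195 − 101.4 = 93.6→94, 157 − 81.64 = 75.36→75, 188 − 97.76 = 90.24→90) → #5E4B5A
67%: (195 − 130.65 = 64.35→64, 157 − 105.19 = 51.81→52, 188 − 125.96 = 62.04→62) → #40343E
84%: (195 − 163.8 = 31.2→31, 157 − 131.88 = 25.12→25, 188 − 157.92 = 30.08→30) → #1F191E

#8E7389, #755E71, #5E4B5A, #40343E, #1F191E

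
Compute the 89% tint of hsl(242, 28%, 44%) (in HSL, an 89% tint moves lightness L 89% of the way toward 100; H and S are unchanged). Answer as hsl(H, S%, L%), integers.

hsl(242, 28%, 94%)

L moves 89% from 44 toward 100: 44 + 49.84 = 93.84 → 94.
H and S are unchanged.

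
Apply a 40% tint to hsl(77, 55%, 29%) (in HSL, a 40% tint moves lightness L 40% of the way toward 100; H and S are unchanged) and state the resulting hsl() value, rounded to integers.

L moves 40% from 29 toward 100: 29 + 28.4 = 57.4 → 57.
H and S are unchanged.

hsl(77, 55%, 57%)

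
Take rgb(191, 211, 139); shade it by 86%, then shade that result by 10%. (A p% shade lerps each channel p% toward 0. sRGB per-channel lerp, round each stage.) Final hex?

Lerp each channel 86% toward 0:
  R: 191 + 0.86×(0−191) = 191 − 164.26 = 26.74 → 27
  G: 211 − 181.46 = 29.54 → 30
  B: 139 + 0.86×(0−139) = 139 − 119.54 = 19.46 → 19
After the shade: rgb(27, 30, 19) = #1b1e13.
A 10% shade moves each channel 10% toward 0:
  R: 27 + 0.1×(0−27) = 27 − 2.7 = 24.3 → 24
  G: 30 − 3 = 27 → 27
  B: 19 − 1.9 = 17.1 → 17
rgb(24, 27, 17) = #181b11.

#181b11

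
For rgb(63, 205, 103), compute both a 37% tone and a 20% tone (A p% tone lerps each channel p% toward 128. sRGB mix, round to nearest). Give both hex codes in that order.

#57B170, #4CBE6C

37% tone:
  R: 63 + 24.05 = 87.05 → 87
  G: 205 + 0.37×(128−205) = 205 − 28.49 = 176.51 → 177
  B: 103 + 0.37×(128−103) = 103 + 9.25 = 112.25 → 112
  → #57B170
20% tone:
  R: 63 + 13 = 76 → 76
  G: 205 + 0.2×(128−205) = 205 − 15.4 = 189.6 → 190
  B: 103 + 0.2×(128−103) = 103 + 5 = 108 → 108
  → #4CBE6C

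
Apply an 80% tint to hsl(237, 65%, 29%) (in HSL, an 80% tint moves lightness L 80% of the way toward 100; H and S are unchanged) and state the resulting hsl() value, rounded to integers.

L moves 80% from 29 toward 100: 29 + 56.8 = 85.8 → 86.
H and S are unchanged.

hsl(237, 65%, 86%)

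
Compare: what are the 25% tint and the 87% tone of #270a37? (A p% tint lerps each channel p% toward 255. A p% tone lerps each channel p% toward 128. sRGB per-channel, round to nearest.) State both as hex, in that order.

#5d4769, #747177

#270a37 is rgb(39, 10, 55).
25% tint:
  R: 39 + 54 = 93 → 93
  G: 10 + 0.25×(255−10) = 10 + 61.25 = 71.25 → 71
  B: 55 + 0.25×(255−55) = 55 + 50 = 105 → 105
  → #5d4769
87% tone:
  R: 39 + 0.87×(128−39) = 39 + 77.43 = 116.43 → 116
  G: 10 + 102.66 = 112.66 → 113
  B: 55 + 63.51 = 118.51 → 119
  → #747177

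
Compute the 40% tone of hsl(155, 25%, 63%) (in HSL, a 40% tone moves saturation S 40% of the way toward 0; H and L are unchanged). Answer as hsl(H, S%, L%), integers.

hsl(155, 15%, 63%)

S moves 40% from 25 toward 0: 25 − 10 = 15 → 15.
H and L are unchanged.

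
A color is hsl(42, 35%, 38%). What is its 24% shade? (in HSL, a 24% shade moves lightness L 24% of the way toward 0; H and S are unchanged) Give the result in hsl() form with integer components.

L moves 24% from 38 toward 0: 38 − 9.12 = 28.88 → 29.
H and S are unchanged.

hsl(42, 35%, 29%)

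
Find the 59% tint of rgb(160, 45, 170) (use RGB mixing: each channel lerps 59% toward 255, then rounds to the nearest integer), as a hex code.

#d8a9dc

Lerp each channel 59% toward 255:
  R: 160 + 0.59×(255−160) = 160 + 56.05 = 216.05 → 216
  G: 45 + 0.59×(255−45) = 45 + 123.9 = 168.9 → 169
  B: 170 + 50.15 = 220.15 → 220
rgb(216, 169, 220) = #d8a9dc.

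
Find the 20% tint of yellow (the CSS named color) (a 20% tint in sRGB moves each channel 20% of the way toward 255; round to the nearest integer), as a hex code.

CSS yellow is rgb(255, 255, 0).
Lerp each channel 20% toward 255:
  R: 255 + 0.2×(255−255) = 255 + 0 = 255 → 255
  G: 255 + 0.2×(255−255) = 255 + 0 = 255 → 255
  B: 0 + 51 = 51 → 51
rgb(255, 255, 51) = #FFFF33.

#FFFF33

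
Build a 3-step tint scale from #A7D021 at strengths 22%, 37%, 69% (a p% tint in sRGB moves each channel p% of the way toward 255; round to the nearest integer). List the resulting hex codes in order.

#A7D021 is rgb(167, 208, 33).
22%: (167 + 19.36 = 186.36→186, 208 + 10.34 = 218.34→218, 33 + 48.84 = 81.84→82) → #BADA52
37%: (167 + 32.56 = 199.56→200, 208 + 17.39 = 225.39→225, 33 + 82.14 = 115.14→115) → #C8E173
69%: (167 + 60.72 = 227.72→228, 208 + 32.43 = 240.43→240, 33 + 153.18 = 186.18→186) → #E4F0BA

#BADA52, #C8E173, #E4F0BA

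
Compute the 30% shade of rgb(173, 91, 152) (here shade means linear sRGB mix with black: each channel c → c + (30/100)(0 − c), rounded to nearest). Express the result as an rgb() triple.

rgb(121, 64, 106)

Lerp each channel 30% toward 0:
  R: 173 + 0.3×(0−173) = 173 − 51.9 = 121.1 → 121
  G: 91 + 0.3×(0−91) = 91 − 27.3 = 63.7 → 64
  B: 152 + 0.3×(0−152) = 152 − 45.6 = 106.4 → 106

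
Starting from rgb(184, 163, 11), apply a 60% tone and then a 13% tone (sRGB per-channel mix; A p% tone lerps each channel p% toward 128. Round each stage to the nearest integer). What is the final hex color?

#938C57

Lerp each channel 60% toward 128:
  R: 184 + 0.6×(128−184) = 184 − 33.6 = 150.4 → 150
  G: 163 − 21 = 142 → 142
  B: 11 + 0.6×(128−11) = 11 + 70.2 = 81.2 → 81
After the tone: rgb(150, 142, 81) = #968E51.
Per channel, c → c + 0.13(128 − c):
  R: 150 + 0.13×(128−150) = 150 − 2.86 = 147.14 → 147
  G: 142 + 0.13×(128−142) = 142 − 1.82 = 140.18 → 140
  B: 81 + 0.13×(128−81) = 81 + 6.11 = 87.11 → 87
rgb(147, 140, 87) = #938C57.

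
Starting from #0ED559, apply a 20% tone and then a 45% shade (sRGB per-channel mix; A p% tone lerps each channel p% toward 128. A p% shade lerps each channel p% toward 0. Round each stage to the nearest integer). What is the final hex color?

#146C35

#0ED559 is rgb(14, 213, 89).
Lerp each channel 20% toward 128:
  R: 14 + 22.8 = 36.8 → 37
  G: 213 + 0.2×(128−213) = 213 − 17 = 196 → 196
  B: 89 + 7.8 = 96.8 → 97
After the tone: rgb(37, 196, 97) = #25C461.
Lerp each channel 45% toward 0:
  R: 37 + 0.45×(0−37) = 37 − 16.65 = 20.35 → 20
  G: 196 + 0.45×(0−196) = 196 − 88.2 = 107.8 → 108
  B: 97 + 0.45×(0−97) = 97 − 43.65 = 53.35 → 53
rgb(20, 108, 53) = #146C35.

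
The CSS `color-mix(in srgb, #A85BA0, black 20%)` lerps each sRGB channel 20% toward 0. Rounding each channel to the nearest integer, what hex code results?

#864980

#A85BA0 is rgb(168, 91, 160).
Lerp each channel 20% toward 0:
  R: 168 − 33.6 = 134.4 → 134
  G: 91 − 18.2 = 72.8 → 73
  B: 160 + 0.2×(0−160) = 160 − 32 = 128 → 128
rgb(134, 73, 128) = #864980.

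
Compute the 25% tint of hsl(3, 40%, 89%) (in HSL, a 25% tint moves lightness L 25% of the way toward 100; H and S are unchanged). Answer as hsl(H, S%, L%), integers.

L moves 25% from 89 toward 100: 89 + 2.75 = 91.75 → 92.
H and S are unchanged.

hsl(3, 40%, 92%)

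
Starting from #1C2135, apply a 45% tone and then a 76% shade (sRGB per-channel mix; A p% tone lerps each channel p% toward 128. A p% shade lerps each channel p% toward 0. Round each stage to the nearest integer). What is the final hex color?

#1C2135 is rgb(28, 33, 53).
Lerp each channel 45% toward 128:
  R: 28 + 0.45×(128−28) = 28 + 45 = 73 → 73
  G: 33 + 0.45×(128−33) = 33 + 42.75 = 75.75 → 76
  B: 53 + 0.45×(128−53) = 53 + 33.75 = 86.75 → 87
After the tone: rgb(73, 76, 87) = #494C57.
Lerp each channel 76% toward 0:
  R: 73 − 55.48 = 17.52 → 18
  G: 76 + 0.76×(0−76) = 76 − 57.76 = 18.24 → 18
  B: 87 − 66.12 = 20.88 → 21
rgb(18, 18, 21) = #121215.

#121215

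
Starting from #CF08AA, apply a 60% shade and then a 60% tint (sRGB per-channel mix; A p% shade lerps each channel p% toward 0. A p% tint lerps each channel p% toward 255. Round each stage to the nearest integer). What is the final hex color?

#CF08AA is rgb(207, 8, 170).
A 60% shade moves each channel 60% toward 0:
  R: 207 − 124.2 = 82.8 → 83
  G: 8 + 0.6×(0−8) = 8 − 4.8 = 3.2 → 3
  B: 170 + 0.6×(0−170) = 170 − 102 = 68 → 68
After the shade: rgb(83, 3, 68) = #530344.
A 60% tint moves each channel 60% toward 255:
  R: 83 + 103.2 = 186.2 → 186
  G: 3 + 0.6×(255−3) = 3 + 151.2 = 154.2 → 154
  B: 68 + 0.6×(255−68) = 68 + 112.2 = 180.2 → 180
rgb(186, 154, 180) = #BA9AB4.

#BA9AB4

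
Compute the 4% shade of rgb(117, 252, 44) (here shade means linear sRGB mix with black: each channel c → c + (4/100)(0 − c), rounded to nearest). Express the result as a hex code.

Lerp each channel 4% toward 0:
  R: 117 + 0.04×(0−117) = 117 − 4.68 = 112.32 → 112
  G: 252 + 0.04×(0−252) = 252 − 10.08 = 241.92 → 242
  B: 44 + 0.04×(0−44) = 44 − 1.76 = 42.24 → 42
rgb(112, 242, 42) = #70F22A.

#70F22A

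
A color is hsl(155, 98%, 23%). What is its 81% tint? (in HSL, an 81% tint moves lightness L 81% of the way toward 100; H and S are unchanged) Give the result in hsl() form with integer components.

L moves 81% from 23 toward 100: 23 + 62.37 = 85.37 → 85.
H and S are unchanged.

hsl(155, 98%, 85%)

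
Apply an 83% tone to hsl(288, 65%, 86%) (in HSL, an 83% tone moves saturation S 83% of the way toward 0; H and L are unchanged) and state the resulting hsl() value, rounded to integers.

S moves 83% from 65 toward 0: 65 − 53.95 = 11.05 → 11.
H and L are unchanged.

hsl(288, 11%, 86%)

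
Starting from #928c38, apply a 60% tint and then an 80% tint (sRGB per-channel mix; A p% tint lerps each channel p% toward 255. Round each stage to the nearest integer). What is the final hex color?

#928c38 is rgb(146, 140, 56).
Per channel, c → c + 0.6(255 − c):
  R: 146 + 0.6×(255−146) = 146 + 65.4 = 211.4 → 211
  G: 140 + 0.6×(255−140) = 140 + 69 = 209 → 209
  B: 56 + 119.4 = 175.4 → 175
After the tint: rgb(211, 209, 175) = #d3d1af.
An 80% tint moves each channel 80% toward 255:
  R: 211 + 0.8×(255−211) = 211 + 35.2 = 246.2 → 246
  G: 209 + 0.8×(255−209) = 209 + 36.8 = 245.8 → 246
  B: 175 + 0.8×(255−175) = 175 + 64 = 239 → 239
rgb(246, 246, 239) = #f6f6ef.

#f6f6ef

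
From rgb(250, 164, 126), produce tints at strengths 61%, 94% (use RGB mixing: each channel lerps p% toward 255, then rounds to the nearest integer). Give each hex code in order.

#FDDCCD, #FFFAF7

61%: (250 + 3.05 = 253.05→253, 164 + 55.51 = 219.51→220, 126 + 78.69 = 204.69→205) → #FDDCCD
94%: (250 + 4.7 = 254.7→255, 164 + 85.54 = 249.54→250, 126 + 121.26 = 247.26→247) → #FFFAF7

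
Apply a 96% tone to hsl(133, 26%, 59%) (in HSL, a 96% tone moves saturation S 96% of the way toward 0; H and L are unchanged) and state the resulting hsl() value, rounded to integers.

S moves 96% from 26 toward 0: 26 − 24.96 = 1.04 → 1.
H and L are unchanged.

hsl(133, 1%, 59%)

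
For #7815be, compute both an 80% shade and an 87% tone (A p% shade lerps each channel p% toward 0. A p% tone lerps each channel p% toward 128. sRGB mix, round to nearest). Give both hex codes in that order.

#180426, #7f7288

#7815be is rgb(120, 21, 190).
80% shade:
  R: 120 − 96 = 24 → 24
  G: 21 + 0.8×(0−21) = 21 − 16.8 = 4.2 → 4
  B: 190 + 0.8×(0−190) = 190 − 152 = 38 → 38
  → #180426
87% tone:
  R: 120 + 0.87×(128−120) = 120 + 6.96 = 126.96 → 127
  G: 21 + 93.09 = 114.09 → 114
  B: 190 + 0.87×(128−190) = 190 − 53.94 = 136.06 → 136
  → #7f7288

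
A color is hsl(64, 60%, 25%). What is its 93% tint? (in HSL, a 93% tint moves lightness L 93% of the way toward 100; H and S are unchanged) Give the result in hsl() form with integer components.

L moves 93% from 25 toward 100: 25 + 69.75 = 94.75 → 95.
H and S are unchanged.

hsl(64, 60%, 95%)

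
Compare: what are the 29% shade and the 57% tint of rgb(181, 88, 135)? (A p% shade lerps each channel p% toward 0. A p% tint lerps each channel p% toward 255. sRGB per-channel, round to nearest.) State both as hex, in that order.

29% shade:
  R: 181 + 0.29×(0−181) = 181 − 52.49 = 128.51 → 129
  G: 88 + 0.29×(0−88) = 88 − 25.52 = 62.48 → 62
  B: 135 + 0.29×(0−135) = 135 − 39.15 = 95.85 → 96
  → #813E60
57% tint:
  R: 181 + 0.57×(255−181) = 181 + 42.18 = 223.18 → 223
  G: 88 + 0.57×(255−88) = 88 + 95.19 = 183.19 → 183
  B: 135 + 68.4 = 203.4 → 203
  → #DFB7CB

#813E60, #DFB7CB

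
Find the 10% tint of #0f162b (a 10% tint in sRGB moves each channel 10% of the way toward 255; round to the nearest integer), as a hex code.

#0f162b is rgb(15, 22, 43).
A 10% tint moves each channel 10% toward 255:
  R: 15 + 0.1×(255−15) = 15 + 24 = 39 → 39
  G: 22 + 23.3 = 45.3 → 45
  B: 43 + 21.2 = 64.2 → 64
rgb(39, 45, 64) = #272d40.

#272d40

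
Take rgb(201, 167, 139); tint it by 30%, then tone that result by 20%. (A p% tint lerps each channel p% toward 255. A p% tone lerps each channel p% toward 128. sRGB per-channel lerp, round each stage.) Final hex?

#C7B4A5

A 30% tint moves each channel 30% toward 255:
  R: 201 + 0.3×(255−201) = 201 + 16.2 = 217.2 → 217
  G: 167 + 0.3×(255−167) = 167 + 26.4 = 193.4 → 193
  B: 139 + 34.8 = 173.8 → 174
After the tint: rgb(217, 193, 174) = #D9C1AE.
A 20% tone moves each channel 20% toward 128:
  R: 217 − 17.8 = 199.2 → 199
  G: 193 − 13 = 180 → 180
  B: 174 + 0.2×(128−174) = 174 − 9.2 = 164.8 → 165
rgb(199, 180, 165) = #C7B4A5.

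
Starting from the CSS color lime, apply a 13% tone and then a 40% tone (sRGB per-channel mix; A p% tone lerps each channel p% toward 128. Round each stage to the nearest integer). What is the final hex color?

CSS lime is rgb(0, 255, 0).
A 13% tone moves each channel 13% toward 128:
  R: 0 + 16.64 = 16.64 → 17
  G: 255 − 16.51 = 238.49 → 238
  B: 0 + 0.13×(128−0) = 0 + 16.64 = 16.64 → 17
After the tone: rgb(17, 238, 17) = #11EE11.
Per channel, c → c + 0.4(128 − c):
  R: 17 + 44.4 = 61.4 → 61
  G: 238 − 44 = 194 → 194
  B: 17 + 0.4×(128−17) = 17 + 44.4 = 61.4 → 61
rgb(61, 194, 61) = #3DC23D.

#3DC23D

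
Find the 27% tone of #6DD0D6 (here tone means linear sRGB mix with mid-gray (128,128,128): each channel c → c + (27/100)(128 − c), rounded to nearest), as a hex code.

#72BABF

#6DD0D6 is rgb(109, 208, 214).
Per channel, c → c + 0.27(128 − c):
  R: 109 + 0.27×(128−109) = 109 + 5.13 = 114.13 → 114
  G: 208 + 0.27×(128−208) = 208 − 21.6 = 186.4 → 186
  B: 214 − 23.22 = 190.78 → 191
rgb(114, 186, 191) = #72BABF.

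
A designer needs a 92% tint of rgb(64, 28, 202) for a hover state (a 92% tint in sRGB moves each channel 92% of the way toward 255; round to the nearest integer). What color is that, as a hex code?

A 92% tint moves each channel 92% toward 255:
  R: 64 + 175.72 = 239.72 → 240
  G: 28 + 208.84 = 236.84 → 237
  B: 202 + 0.92×(255−202) = 202 + 48.76 = 250.76 → 251
rgb(240, 237, 251) = #F0EDFB.

#F0EDFB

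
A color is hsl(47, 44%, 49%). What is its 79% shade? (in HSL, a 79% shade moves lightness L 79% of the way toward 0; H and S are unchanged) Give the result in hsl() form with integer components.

hsl(47, 44%, 10%)

L moves 79% from 49 toward 0: 49 − 38.71 = 10.29 → 10.
H and S are unchanged.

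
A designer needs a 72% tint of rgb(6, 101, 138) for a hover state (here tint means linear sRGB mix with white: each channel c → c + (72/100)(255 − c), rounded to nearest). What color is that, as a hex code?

#B9D4DE

Per channel, c → c + 0.72(255 − c):
  R: 6 + 179.28 = 185.28 → 185
  G: 101 + 0.72×(255−101) = 101 + 110.88 = 211.88 → 212
  B: 138 + 0.72×(255−138) = 138 + 84.24 = 222.24 → 222
rgb(185, 212, 222) = #B9D4DE.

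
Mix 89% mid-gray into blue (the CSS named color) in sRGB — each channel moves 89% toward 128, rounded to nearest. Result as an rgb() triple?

CSS blue is rgb(0, 0, 255).
An 89% tone moves each channel 89% toward 128:
  R: 0 + 0.89×(128−0) = 0 + 113.92 = 113.92 → 114
  G: 0 + 0.89×(128−0) = 0 + 113.92 = 113.92 → 114
  B: 255 + 0.89×(128−255) = 255 − 113.03 = 141.97 → 142

rgb(114, 114, 142)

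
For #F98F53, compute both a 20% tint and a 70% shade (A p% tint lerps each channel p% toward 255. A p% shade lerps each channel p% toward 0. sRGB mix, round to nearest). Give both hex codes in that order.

#FAA575, #4B2B19

#F98F53 is rgb(249, 143, 83).
20% tint:
  R: 249 + 1.2 = 250.2 → 250
  G: 143 + 22.4 = 165.4 → 165
  B: 83 + 0.2×(255−83) = 83 + 34.4 = 117.4 → 117
  → #FAA575
70% shade:
  R: 249 + 0.7×(0−249) = 249 − 174.3 = 74.7 → 75
  G: 143 − 100.1 = 42.9 → 43
  B: 83 + 0.7×(0−83) = 83 − 58.1 = 24.9 → 25
  → #4B2B19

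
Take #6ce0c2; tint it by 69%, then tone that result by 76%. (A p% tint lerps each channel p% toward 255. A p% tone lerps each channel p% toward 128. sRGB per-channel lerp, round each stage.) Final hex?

#939c9a

#6ce0c2 is rgb(108, 224, 194).
A 69% tint moves each channel 69% toward 255:
  R: 108 + 101.43 = 209.43 → 209
  G: 224 + 0.69×(255−224) = 224 + 21.39 = 245.39 → 245
  B: 194 + 42.09 = 236.09 → 236
After the tint: rgb(209, 245, 236) = #d1f5ec.
Per channel, c → c + 0.76(128 − c):
  R: 209 − 61.56 = 147.44 → 147
  G: 245 − 88.92 = 156.08 → 156
  B: 236 − 82.08 = 153.92 → 154
rgb(147, 156, 154) = #939c9a.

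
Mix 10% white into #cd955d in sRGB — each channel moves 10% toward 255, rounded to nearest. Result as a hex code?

#cd955d is rgb(205, 149, 93).
A 10% tint moves each channel 10% toward 255:
  R: 205 + 0.1×(255−205) = 205 + 5 = 210 → 210
  G: 149 + 0.1×(255−149) = 149 + 10.6 = 159.6 → 160
  B: 93 + 0.1×(255−93) = 93 + 16.2 = 109.2 → 109
rgb(210, 160, 109) = #d2a06d.

#d2a06d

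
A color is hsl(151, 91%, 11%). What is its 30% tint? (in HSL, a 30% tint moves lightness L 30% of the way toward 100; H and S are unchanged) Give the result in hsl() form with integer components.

L moves 30% from 11 toward 100: 11 + 26.7 = 37.7 → 38.
H and S are unchanged.

hsl(151, 91%, 38%)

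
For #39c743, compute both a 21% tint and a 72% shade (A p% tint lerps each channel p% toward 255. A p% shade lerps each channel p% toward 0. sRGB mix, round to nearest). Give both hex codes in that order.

#63d36a, #103813

#39c743 is rgb(57, 199, 67).
21% tint:
  R: 57 + 41.58 = 98.58 → 99
  G: 199 + 0.21×(255−199) = 199 + 11.76 = 210.76 → 211
  B: 67 + 0.21×(255−67) = 67 + 39.48 = 106.48 → 106
  → #63d36a
72% shade:
  R: 57 + 0.72×(0−57) = 57 − 41.04 = 15.96 → 16
  G: 199 − 143.28 = 55.72 → 56
  B: 67 + 0.72×(0−67) = 67 − 48.24 = 18.76 → 19
  → #103813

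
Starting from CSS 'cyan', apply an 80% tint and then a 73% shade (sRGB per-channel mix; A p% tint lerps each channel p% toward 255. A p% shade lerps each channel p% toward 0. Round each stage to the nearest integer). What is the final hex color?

CSS cyan is rgb(0, 255, 255).
Lerp each channel 80% toward 255:
  R: 0 + 204 = 204 → 204
  G: 255 + 0 = 255 → 255
  B: 255 + 0 = 255 → 255
After the tint: rgb(204, 255, 255) = #CCFFFF.
A 73% shade moves each channel 73% toward 0:
  R: 204 + 0.73×(0−204) = 204 − 148.92 = 55.08 → 55
  G: 255 + 0.73×(0−255) = 255 − 186.15 = 68.85 → 69
  B: 255 + 0.73×(0−255) = 255 − 186.15 = 68.85 → 69
rgb(55, 69, 69) = #374545.

#374545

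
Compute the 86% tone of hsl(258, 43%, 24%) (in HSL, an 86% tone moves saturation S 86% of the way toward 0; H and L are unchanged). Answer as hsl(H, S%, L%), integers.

hsl(258, 6%, 24%)

S moves 86% from 43 toward 0: 43 − 36.98 = 6.02 → 6.
H and L are unchanged.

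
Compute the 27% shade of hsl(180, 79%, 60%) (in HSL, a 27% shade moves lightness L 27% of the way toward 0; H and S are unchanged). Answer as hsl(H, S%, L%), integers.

hsl(180, 79%, 44%)

L moves 27% from 60 toward 0: 60 − 16.2 = 43.8 → 44.
H and S are unchanged.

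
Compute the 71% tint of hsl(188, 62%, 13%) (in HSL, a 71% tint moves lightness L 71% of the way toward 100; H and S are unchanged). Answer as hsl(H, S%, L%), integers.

L moves 71% from 13 toward 100: 13 + 61.77 = 74.77 → 75.
H and S are unchanged.

hsl(188, 62%, 75%)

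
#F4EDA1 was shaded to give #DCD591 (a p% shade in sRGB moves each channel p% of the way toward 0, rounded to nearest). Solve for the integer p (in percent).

#F4EDA1 is rgb(244, 237, 161); #DCD591 is rgb(220, 213, 145).
On the R channel (widest range): 220 ≈ 244 + (p/100)(0 − 244), so p ≈ 100×(220 − 244)/(0 − 244) = -2400/-244 = 9.84.
p = 10 reproduces all three channels after rounding.

10%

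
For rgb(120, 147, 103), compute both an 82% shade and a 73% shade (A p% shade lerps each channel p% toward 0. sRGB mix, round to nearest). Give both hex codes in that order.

#161A13, #20281C

82% shade:
  R: 120 − 98.4 = 21.6 → 22
  G: 147 − 120.54 = 26.46 → 26
  B: 103 + 0.82×(0−103) = 103 − 84.46 = 18.54 → 19
  → #161A13
73% shade:
  R: 120 − 87.6 = 32.4 → 32
  G: 147 − 107.31 = 39.69 → 40
  B: 103 + 0.73×(0−103) = 103 − 75.19 = 27.81 → 28
  → #20281C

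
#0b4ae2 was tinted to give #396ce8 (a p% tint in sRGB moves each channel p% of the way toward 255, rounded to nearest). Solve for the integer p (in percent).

#0b4ae2 is rgb(11, 74, 226); #396ce8 is rgb(57, 108, 232).
On the R channel (widest range): 57 ≈ 11 + (p/100)(255 − 11), so p ≈ 100×(57 − 11)/(255 − 11) = 4600/244 = 18.85.
p = 19 reproduces all three channels after rounding.

19%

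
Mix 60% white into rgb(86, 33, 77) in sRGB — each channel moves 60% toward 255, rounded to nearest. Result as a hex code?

Lerp each channel 60% toward 255:
  R: 86 + 101.4 = 187.4 → 187
  G: 33 + 133.2 = 166.2 → 166
  B: 77 + 0.6×(255−77) = 77 + 106.8 = 183.8 → 184
rgb(187, 166, 184) = #BBA6B8.

#BBA6B8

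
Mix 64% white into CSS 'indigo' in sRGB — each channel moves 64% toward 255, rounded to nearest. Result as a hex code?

#bea3d2

CSS indigo is rgb(75, 0, 130).
Per channel, c → c + 0.64(255 − c):
  R: 75 + 0.64×(255−75) = 75 + 115.2 = 190.2 → 190
  G: 0 + 0.64×(255−0) = 0 + 163.2 = 163.2 → 163
  B: 130 + 0.64×(255−130) = 130 + 80 = 210 → 210
rgb(190, 163, 210) = #bea3d2.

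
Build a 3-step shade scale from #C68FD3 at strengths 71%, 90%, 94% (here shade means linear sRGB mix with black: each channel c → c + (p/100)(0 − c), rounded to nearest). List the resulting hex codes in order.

#39293D, #140E15, #0C090D

#C68FD3 is rgb(198, 143, 211).
71%: (198 − 140.58 = 57.42→57, 143 − 101.53 = 41.47→41, 211 − 149.81 = 61.19→61) → #39293D
90%: (198 − 178.2 = 19.8→20, 143 − 128.7 = 14.3→14, 211 − 189.9 = 21.1→21) → #140E15
94%: (198 − 186.12 = 11.88→12, 143 − 134.42 = 8.58→9, 211 − 198.34 = 12.66→13) → #0C090D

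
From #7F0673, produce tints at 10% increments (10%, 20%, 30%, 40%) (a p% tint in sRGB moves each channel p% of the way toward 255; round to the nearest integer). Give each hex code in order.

#8C1F81, #99388F, #A5519D, #B26AAB

#7F0673 is rgb(127, 6, 115).
10%: (127 + 12.8 = 139.8→140, 6 + 24.9 = 30.9→31, 115 + 14 = 129→129) → #8C1F81
20%: (127 + 25.6 = 152.6→153, 6 + 49.8 = 55.8→56, 115 + 28 = 143→143) → #99388F
30%: (127 + 38.4 = 165.4→165, 6 + 74.7 = 80.7→81, 115 + 42 = 157→157) → #A5519D
40%: (127 + 51.2 = 178.2→178, 6 + 99.6 = 105.6→106, 115 + 56 = 171→171) → #B26AAB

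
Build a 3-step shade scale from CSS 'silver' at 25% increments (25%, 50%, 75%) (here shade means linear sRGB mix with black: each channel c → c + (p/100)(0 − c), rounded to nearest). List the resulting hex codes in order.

#909090, #606060, #303030

CSS silver is rgb(192, 192, 192).
25%: (192 − 48 = 144→144, 192 − 48 = 144→144, 192 − 48 = 144→144) → #909090
50%: (192 − 96 = 96→96, 192 − 96 = 96→96, 192 − 96 = 96→96) → #606060
75%: (192 − 144 = 48→48, 192 − 144 = 48→48, 192 − 144 = 48→48) → #303030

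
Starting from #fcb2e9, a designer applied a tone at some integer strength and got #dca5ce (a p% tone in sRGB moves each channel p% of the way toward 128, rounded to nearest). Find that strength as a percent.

#fcb2e9 is rgb(252, 178, 233); #dca5ce is rgb(220, 165, 206).
On the R channel (widest range): 220 ≈ 252 + (p/100)(128 − 252), so p ≈ 100×(220 − 252)/(128 − 252) = -3200/-124 = 25.81.
p = 26 reproduces all three channels after rounding.

26%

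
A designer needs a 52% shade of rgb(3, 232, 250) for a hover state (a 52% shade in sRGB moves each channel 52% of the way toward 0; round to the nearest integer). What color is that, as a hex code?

#016f78

Lerp each channel 52% toward 0:
  R: 3 + 0.52×(0−3) = 3 − 1.56 = 1.44 → 1
  G: 232 − 120.64 = 111.36 → 111
  B: 250 − 130 = 120 → 120
rgb(1, 111, 120) = #016f78.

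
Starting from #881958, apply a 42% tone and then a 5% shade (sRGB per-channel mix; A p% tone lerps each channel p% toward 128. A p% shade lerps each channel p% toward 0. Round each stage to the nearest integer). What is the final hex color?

#881958 is rgb(136, 25, 88).
A 42% tone moves each channel 42% toward 128:
  R: 136 − 3.36 = 132.64 → 133
  G: 25 + 0.42×(128−25) = 25 + 43.26 = 68.26 → 68
  B: 88 + 16.8 = 104.8 → 105
After the tone: rgb(133, 68, 105) = #854469.
Per channel, c → c + 0.05(0 − c):
  R: 133 + 0.05×(0−133) = 133 − 6.65 = 126.35 → 126
  G: 68 + 0.05×(0−68) = 68 − 3.4 = 64.6 → 65
  B: 105 + 0.05×(0−105) = 105 − 5.25 = 99.75 → 100
rgb(126, 65, 100) = #7E4164.

#7E4164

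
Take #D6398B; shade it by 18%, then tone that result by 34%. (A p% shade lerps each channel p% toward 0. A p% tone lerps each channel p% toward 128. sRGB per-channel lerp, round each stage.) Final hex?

#D6398B is rgb(214, 57, 139).
Lerp each channel 18% toward 0:
  R: 214 + 0.18×(0−214) = 214 − 38.52 = 175.48 → 175
  G: 57 + 0.18×(0−57) = 57 − 10.26 = 46.74 → 47
  B: 139 + 0.18×(0−139) = 139 − 25.02 = 113.98 → 114
After the shade: rgb(175, 47, 114) = #AF2F72.
Lerp each channel 34% toward 128:
  R: 175 + 0.34×(128−175) = 175 − 15.98 = 159.02 → 159
  G: 47 + 27.54 = 74.54 → 75
  B: 114 + 4.76 = 118.76 → 119
rgb(159, 75, 119) = #9F4B77.

#9F4B77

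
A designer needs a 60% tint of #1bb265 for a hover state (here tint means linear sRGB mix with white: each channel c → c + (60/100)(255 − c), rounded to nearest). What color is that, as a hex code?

#1bb265 is rgb(27, 178, 101).
A 60% tint moves each channel 60% toward 255:
  R: 27 + 0.6×(255−27) = 27 + 136.8 = 163.8 → 164
  G: 178 + 0.6×(255−178) = 178 + 46.2 = 224.2 → 224
  B: 101 + 92.4 = 193.4 → 193
rgb(164, 224, 193) = #a4e0c1.

#a4e0c1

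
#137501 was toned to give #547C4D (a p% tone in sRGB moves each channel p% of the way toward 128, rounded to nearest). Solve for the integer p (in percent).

#137501 is rgb(19, 117, 1); #547C4D is rgb(84, 124, 77).
On the B channel (widest range): 77 ≈ 1 + (p/100)(128 − 1), so p ≈ 100×(77 − 1)/(128 − 1) = 7600/127 = 59.84.
p = 60 reproduces all three channels after rounding.

60%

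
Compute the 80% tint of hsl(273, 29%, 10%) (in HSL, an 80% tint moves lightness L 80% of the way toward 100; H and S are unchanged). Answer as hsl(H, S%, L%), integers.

hsl(273, 29%, 82%)

L moves 80% from 10 toward 100: 10 + 72 = 82 → 82.
H and S are unchanged.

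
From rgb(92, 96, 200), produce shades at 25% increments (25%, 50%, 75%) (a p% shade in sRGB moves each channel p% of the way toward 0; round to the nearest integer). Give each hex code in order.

25%: (92 − 23 = 69→69, 96 − 24 = 72→72, 200 − 50 = 150→150) → #454896
50%: (92 − 46 = 46→46, 96 − 48 = 48→48, 200 − 100 = 100→100) → #2E3064
75%: (92 − 69 = 23→23, 96 − 72 = 24→24, 200 − 150 = 50→50) → #171832

#454896, #2E3064, #171832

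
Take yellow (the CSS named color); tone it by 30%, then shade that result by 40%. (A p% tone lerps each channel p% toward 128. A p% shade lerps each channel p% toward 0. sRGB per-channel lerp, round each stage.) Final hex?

CSS yellow is rgb(255, 255, 0).
Lerp each channel 30% toward 128:
  R: 255 + 0.3×(128−255) = 255 − 38.1 = 216.9 → 217
  G: 255 + 0.3×(128−255) = 255 − 38.1 = 216.9 → 217
  B: 0 + 0.3×(128−0) = 0 + 38.4 = 38.4 → 38
After the tone: rgb(217, 217, 38) = #D9D926.
A 40% shade moves each channel 40% toward 0:
  R: 217 + 0.4×(0−217) = 217 − 86.8 = 130.2 → 130
  G: 217 + 0.4×(0−217) = 217 − 86.8 = 130.2 → 130
  B: 38 + 0.4×(0−38) = 38 − 15.2 = 22.8 → 23
rgb(130, 130, 23) = #828217.

#828217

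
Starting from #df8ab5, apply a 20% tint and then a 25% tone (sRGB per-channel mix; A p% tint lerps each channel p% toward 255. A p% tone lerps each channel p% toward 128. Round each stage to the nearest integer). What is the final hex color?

#df8ab5 is rgb(223, 138, 181).
Per channel, c → c + 0.2(255 − c):
  R: 223 + 6.4 = 229.4 → 229
  G: 138 + 0.2×(255−138) = 138 + 23.4 = 161.4 → 161
  B: 181 + 14.8 = 195.8 → 196
After the tint: rgb(229, 161, 196) = #e5a1c4.
Lerp each channel 25% toward 128:
  R: 229 + 0.25×(128−229) = 229 − 25.25 = 203.75 → 204
  G: 161 − 8.25 = 152.75 → 153
  B: 196 − 17 = 179 → 179
rgb(204, 153, 179) = #cc99b3.

#cc99b3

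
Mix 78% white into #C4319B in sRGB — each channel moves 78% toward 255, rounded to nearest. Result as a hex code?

#C4319B is rgb(196, 49, 155).
A 78% tint moves each channel 78% toward 255:
  R: 196 + 0.78×(255−196) = 196 + 46.02 = 242.02 → 242
  G: 49 + 0.78×(255−49) = 49 + 160.68 = 209.68 → 210
  B: 155 + 78 = 233 → 233
rgb(242, 210, 233) = #F2D2E9.

#F2D2E9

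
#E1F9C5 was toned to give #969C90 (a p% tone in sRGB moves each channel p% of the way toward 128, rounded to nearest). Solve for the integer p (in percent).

#E1F9C5 is rgb(225, 249, 197); #969C90 is rgb(150, 156, 144).
On the G channel (widest range): 156 ≈ 249 + (p/100)(128 − 249), so p ≈ 100×(156 − 249)/(128 − 249) = -9300/-121 = 76.86.
p = 77 reproduces all three channels after rounding.

77%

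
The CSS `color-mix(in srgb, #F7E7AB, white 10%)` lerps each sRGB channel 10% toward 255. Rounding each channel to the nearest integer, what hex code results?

#F8E9B3

#F7E7AB is rgb(247, 231, 171).
Per channel, c → c + 0.1(255 − c):
  R: 247 + 0.1×(255−247) = 247 + 0.8 = 247.8 → 248
  G: 231 + 0.1×(255−231) = 231 + 2.4 = 233.4 → 233
  B: 171 + 0.1×(255−171) = 171 + 8.4 = 179.4 → 179
rgb(248, 233, 179) = #F8E9B3.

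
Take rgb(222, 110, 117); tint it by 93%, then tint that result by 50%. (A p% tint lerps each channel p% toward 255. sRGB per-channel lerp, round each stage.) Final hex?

A 93% tint moves each channel 93% toward 255:
  R: 222 + 30.69 = 252.69 → 253
  G: 110 + 134.85 = 244.85 → 245
  B: 117 + 128.34 = 245.34 → 245
After the tint: rgb(253, 245, 245) = #FDF5F5.
A 50% tint moves each channel 50% toward 255:
  R: 253 + 0.5×(255−253) = 253 + 1 = 254 → 254
  G: 245 + 0.5×(255−245) = 245 + 5 = 250 → 250
  B: 245 + 0.5×(255−245) = 245 + 5 = 250 → 250
rgb(254, 250, 250) = #FEFAFA.

#FEFAFA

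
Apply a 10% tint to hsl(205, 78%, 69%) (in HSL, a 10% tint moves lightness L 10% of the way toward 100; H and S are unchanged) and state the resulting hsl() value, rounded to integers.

hsl(205, 78%, 72%)

L moves 10% from 69 toward 100: 69 + 3.1 = 72.1 → 72.
H and S are unchanged.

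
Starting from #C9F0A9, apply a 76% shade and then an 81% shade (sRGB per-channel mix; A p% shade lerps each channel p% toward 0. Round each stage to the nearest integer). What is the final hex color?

#C9F0A9 is rgb(201, 240, 169).
Lerp each channel 76% toward 0:
  R: 201 − 152.76 = 48.24 → 48
  G: 240 + 0.76×(0−240) = 240 − 182.4 = 57.6 → 58
  B: 169 − 128.44 = 40.56 → 41
After the shade: rgb(48, 58, 41) = #303A29.
Lerp each channel 81% toward 0:
  R: 48 + 0.81×(0−48) = 48 − 38.88 = 9.12 → 9
  G: 58 − 46.98 = 11.02 → 11
  B: 41 + 0.81×(0−41) = 41 − 33.21 = 7.79 → 8
rgb(9, 11, 8) = #090B08.

#090B08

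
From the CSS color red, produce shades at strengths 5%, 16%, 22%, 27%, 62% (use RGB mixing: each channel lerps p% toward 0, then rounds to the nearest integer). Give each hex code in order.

CSS red is rgb(255, 0, 0).
5%: (255 − 12.75 = 242.25→242, 0→0, 0→0) → #F20000
16%: (255 − 40.8 = 214.2→214, 0→0, 0→0) → #D60000
22%: (255 − 56.1 = 198.9→199, 0→0, 0→0) → #C70000
27%: (255 − 68.85 = 186.15→186, 0→0, 0→0) → #BA0000
62%: (255 − 158.1 = 96.9→97, 0→0, 0→0) → #610000

#F20000, #D60000, #C70000, #BA0000, #610000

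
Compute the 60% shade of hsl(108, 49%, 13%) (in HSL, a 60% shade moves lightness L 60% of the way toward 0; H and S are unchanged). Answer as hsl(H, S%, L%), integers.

hsl(108, 49%, 5%)

L moves 60% from 13 toward 0: 13 − 7.8 = 5.2 → 5.
H and S are unchanged.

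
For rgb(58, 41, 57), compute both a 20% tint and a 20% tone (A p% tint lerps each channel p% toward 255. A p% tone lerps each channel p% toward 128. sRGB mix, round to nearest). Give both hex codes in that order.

20% tint:
  R: 58 + 39.4 = 97.4 → 97
  G: 41 + 0.2×(255−41) = 41 + 42.8 = 83.8 → 84
  B: 57 + 0.2×(255−57) = 57 + 39.6 = 96.6 → 97
  → #615461
20% tone:
  R: 58 + 0.2×(128−58) = 58 + 14 = 72 → 72
  G: 41 + 0.2×(128−41) = 41 + 17.4 = 58.4 → 58
  B: 57 + 0.2×(128−57) = 57 + 14.2 = 71.2 → 71
  → #483A47

#615461, #483A47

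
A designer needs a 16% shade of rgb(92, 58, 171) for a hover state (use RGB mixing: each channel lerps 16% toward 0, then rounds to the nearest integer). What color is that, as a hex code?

#4D3190

A 16% shade moves each channel 16% toward 0:
  R: 92 − 14.72 = 77.28 → 77
  G: 58 + 0.16×(0−58) = 58 − 9.28 = 48.72 → 49
  B: 171 + 0.16×(0−171) = 171 − 27.36 = 143.64 → 144
rgb(77, 49, 144) = #4D3190.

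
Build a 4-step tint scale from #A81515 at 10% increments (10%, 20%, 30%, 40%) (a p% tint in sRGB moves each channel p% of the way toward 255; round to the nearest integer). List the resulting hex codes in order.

#A81515 is rgb(168, 21, 21).
10%: (168 + 8.7 = 176.7→177, 21 + 23.4 = 44.4→44, 21 + 23.4 = 44.4→44) → #B12C2C
20%: (168 + 17.4 = 185.4→185, 21 + 46.8 = 67.8→68, 21 + 46.8 = 67.8→68) → #B94444
30%: (168 + 26.1 = 194.1→194, 21 + 70.2 = 91.2→91, 21 + 70.2 = 91.2→91) → #C25B5B
40%: (168 + 34.8 = 202.8→203, 21 + 93.6 = 114.6→115, 21 + 93.6 = 114.6→115) → #CB7373

#B12C2C, #B94444, #C25B5B, #CB7373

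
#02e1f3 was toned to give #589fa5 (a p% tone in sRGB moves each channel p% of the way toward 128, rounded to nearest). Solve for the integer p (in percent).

68%

#02e1f3 is rgb(2, 225, 243); #589fa5 is rgb(88, 159, 165).
On the R channel (widest range): 88 ≈ 2 + (p/100)(128 − 2), so p ≈ 100×(88 − 2)/(128 − 2) = 8600/126 = 68.25.
p = 68 reproduces all three channels after rounding.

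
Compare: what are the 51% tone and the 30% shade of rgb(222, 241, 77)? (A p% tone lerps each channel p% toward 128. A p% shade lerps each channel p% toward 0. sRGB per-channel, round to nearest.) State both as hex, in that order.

#AEB767, #9BA936

51% tone:
  R: 222 − 47.94 = 174.06 → 174
  G: 241 − 57.63 = 183.37 → 183
  B: 77 + 0.51×(128−77) = 77 + 26.01 = 103.01 → 103
  → #AEB767
30% shade:
  R: 222 + 0.3×(0−222) = 222 − 66.6 = 155.4 → 155
  G: 241 + 0.3×(0−241) = 241 − 72.3 = 168.7 → 169
  B: 77 − 23.1 = 53.9 → 54
  → #9BA936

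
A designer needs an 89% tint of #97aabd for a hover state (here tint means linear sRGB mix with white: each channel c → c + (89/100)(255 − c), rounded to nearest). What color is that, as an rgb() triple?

#97aabd is rgb(151, 170, 189).
Per channel, c → c + 0.89(255 − c):
  R: 151 + 92.56 = 243.56 → 244
  G: 170 + 0.89×(255−170) = 170 + 75.65 = 245.65 → 246
  B: 189 + 58.74 = 247.74 → 248

rgb(244, 246, 248)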